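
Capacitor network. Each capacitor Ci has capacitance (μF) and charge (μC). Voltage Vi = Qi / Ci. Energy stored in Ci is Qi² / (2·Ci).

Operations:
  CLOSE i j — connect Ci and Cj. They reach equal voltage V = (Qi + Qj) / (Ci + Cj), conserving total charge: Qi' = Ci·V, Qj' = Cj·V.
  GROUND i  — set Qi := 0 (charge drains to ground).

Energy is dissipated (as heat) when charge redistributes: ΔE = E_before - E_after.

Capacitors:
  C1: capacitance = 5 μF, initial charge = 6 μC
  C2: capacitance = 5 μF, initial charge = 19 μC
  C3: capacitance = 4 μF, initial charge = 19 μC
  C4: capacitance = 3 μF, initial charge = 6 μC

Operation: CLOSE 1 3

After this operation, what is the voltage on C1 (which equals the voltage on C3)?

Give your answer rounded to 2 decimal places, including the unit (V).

Answer: 2.78 V

Derivation:
Initial: C1(5μF, Q=6μC, V=1.20V), C2(5μF, Q=19μC, V=3.80V), C3(4μF, Q=19μC, V=4.75V), C4(3μF, Q=6μC, V=2.00V)
Op 1: CLOSE 1-3: Q_total=25.00, C_total=9.00, V=2.78; Q1=13.89, Q3=11.11; dissipated=14.003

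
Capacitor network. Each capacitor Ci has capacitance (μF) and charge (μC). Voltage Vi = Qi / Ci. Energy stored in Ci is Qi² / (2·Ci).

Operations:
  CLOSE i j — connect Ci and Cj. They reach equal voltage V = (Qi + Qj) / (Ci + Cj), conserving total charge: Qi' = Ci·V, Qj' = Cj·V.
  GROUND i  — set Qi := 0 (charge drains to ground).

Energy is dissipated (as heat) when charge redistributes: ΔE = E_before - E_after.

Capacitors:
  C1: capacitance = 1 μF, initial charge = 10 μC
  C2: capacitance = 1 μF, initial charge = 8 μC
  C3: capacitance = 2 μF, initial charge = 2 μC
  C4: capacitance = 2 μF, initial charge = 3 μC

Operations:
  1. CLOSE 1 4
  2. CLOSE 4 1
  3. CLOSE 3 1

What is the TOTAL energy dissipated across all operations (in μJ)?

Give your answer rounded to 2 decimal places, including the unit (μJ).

Initial: C1(1μF, Q=10μC, V=10.00V), C2(1μF, Q=8μC, V=8.00V), C3(2μF, Q=2μC, V=1.00V), C4(2μF, Q=3μC, V=1.50V)
Op 1: CLOSE 1-4: Q_total=13.00, C_total=3.00, V=4.33; Q1=4.33, Q4=8.67; dissipated=24.083
Op 2: CLOSE 4-1: Q_total=13.00, C_total=3.00, V=4.33; Q4=8.67, Q1=4.33; dissipated=0.000
Op 3: CLOSE 3-1: Q_total=6.33, C_total=3.00, V=2.11; Q3=4.22, Q1=2.11; dissipated=3.704
Total dissipated: 27.787 μJ

Answer: 27.79 μJ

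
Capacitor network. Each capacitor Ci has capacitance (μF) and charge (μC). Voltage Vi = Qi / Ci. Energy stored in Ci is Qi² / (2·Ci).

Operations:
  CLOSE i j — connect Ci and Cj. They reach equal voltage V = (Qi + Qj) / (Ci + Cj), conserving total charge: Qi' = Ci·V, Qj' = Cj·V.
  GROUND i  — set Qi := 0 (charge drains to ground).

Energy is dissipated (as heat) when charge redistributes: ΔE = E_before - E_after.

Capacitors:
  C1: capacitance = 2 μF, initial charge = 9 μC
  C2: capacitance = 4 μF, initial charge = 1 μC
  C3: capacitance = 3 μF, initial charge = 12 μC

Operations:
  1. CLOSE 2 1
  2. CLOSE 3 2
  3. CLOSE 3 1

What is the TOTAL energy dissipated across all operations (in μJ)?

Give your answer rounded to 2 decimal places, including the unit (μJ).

Initial: C1(2μF, Q=9μC, V=4.50V), C2(4μF, Q=1μC, V=0.25V), C3(3μF, Q=12μC, V=4.00V)
Op 1: CLOSE 2-1: Q_total=10.00, C_total=6.00, V=1.67; Q2=6.67, Q1=3.33; dissipated=12.042
Op 2: CLOSE 3-2: Q_total=18.67, C_total=7.00, V=2.67; Q3=8.00, Q2=10.67; dissipated=4.667
Op 3: CLOSE 3-1: Q_total=11.33, C_total=5.00, V=2.27; Q3=6.80, Q1=4.53; dissipated=0.600
Total dissipated: 17.308 μJ

Answer: 17.31 μJ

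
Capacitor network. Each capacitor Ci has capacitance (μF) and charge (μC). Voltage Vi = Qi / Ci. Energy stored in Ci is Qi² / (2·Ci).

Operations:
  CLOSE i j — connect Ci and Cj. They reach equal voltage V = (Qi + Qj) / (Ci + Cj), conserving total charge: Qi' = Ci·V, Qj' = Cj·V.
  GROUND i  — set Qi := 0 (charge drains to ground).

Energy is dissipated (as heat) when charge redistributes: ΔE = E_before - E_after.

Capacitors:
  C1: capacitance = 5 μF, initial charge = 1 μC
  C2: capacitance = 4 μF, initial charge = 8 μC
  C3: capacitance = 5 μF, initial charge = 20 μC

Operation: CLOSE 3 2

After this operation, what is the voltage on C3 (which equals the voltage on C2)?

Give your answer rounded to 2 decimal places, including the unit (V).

Initial: C1(5μF, Q=1μC, V=0.20V), C2(4μF, Q=8μC, V=2.00V), C3(5μF, Q=20μC, V=4.00V)
Op 1: CLOSE 3-2: Q_total=28.00, C_total=9.00, V=3.11; Q3=15.56, Q2=12.44; dissipated=4.444

Answer: 3.11 V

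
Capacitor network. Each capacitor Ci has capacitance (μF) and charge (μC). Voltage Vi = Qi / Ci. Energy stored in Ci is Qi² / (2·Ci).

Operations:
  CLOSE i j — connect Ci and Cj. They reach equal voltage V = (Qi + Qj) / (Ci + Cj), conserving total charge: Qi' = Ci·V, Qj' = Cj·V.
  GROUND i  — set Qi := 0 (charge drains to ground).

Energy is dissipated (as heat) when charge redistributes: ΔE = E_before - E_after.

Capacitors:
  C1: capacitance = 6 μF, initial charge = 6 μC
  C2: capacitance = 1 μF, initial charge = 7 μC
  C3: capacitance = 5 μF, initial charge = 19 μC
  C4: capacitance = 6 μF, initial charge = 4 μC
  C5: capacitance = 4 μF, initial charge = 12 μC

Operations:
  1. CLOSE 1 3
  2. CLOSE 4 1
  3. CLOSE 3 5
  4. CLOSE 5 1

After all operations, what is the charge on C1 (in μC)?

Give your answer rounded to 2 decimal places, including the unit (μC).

Answer: 11.52 μC

Derivation:
Initial: C1(6μF, Q=6μC, V=1.00V), C2(1μF, Q=7μC, V=7.00V), C3(5μF, Q=19μC, V=3.80V), C4(6μF, Q=4μC, V=0.67V), C5(4μF, Q=12μC, V=3.00V)
Op 1: CLOSE 1-3: Q_total=25.00, C_total=11.00, V=2.27; Q1=13.64, Q3=11.36; dissipated=10.691
Op 2: CLOSE 4-1: Q_total=17.64, C_total=12.00, V=1.47; Q4=8.82, Q1=8.82; dissipated=3.869
Op 3: CLOSE 3-5: Q_total=23.36, C_total=9.00, V=2.60; Q3=12.98, Q5=10.38; dissipated=0.588
Op 4: CLOSE 5-1: Q_total=19.20, C_total=10.00, V=1.92; Q5=7.68, Q1=11.52; dissipated=1.522
Final charges: Q1=11.52, Q2=7.00, Q3=12.98, Q4=8.82, Q5=7.68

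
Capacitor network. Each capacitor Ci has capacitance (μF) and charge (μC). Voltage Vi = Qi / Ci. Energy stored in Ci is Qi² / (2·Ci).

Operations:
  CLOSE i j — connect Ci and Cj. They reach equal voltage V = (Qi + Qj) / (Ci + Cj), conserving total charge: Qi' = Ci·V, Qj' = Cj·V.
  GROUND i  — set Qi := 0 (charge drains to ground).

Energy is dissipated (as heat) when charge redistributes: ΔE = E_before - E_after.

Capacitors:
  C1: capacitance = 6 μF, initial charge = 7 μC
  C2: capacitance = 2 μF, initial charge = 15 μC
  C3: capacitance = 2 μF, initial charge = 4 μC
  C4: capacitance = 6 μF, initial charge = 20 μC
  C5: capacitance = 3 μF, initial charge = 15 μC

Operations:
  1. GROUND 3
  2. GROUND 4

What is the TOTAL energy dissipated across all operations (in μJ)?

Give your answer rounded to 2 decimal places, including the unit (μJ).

Initial: C1(6μF, Q=7μC, V=1.17V), C2(2μF, Q=15μC, V=7.50V), C3(2μF, Q=4μC, V=2.00V), C4(6μF, Q=20μC, V=3.33V), C5(3μF, Q=15μC, V=5.00V)
Op 1: GROUND 3: Q3=0; energy lost=4.000
Op 2: GROUND 4: Q4=0; energy lost=33.333
Total dissipated: 37.333 μJ

Answer: 37.33 μJ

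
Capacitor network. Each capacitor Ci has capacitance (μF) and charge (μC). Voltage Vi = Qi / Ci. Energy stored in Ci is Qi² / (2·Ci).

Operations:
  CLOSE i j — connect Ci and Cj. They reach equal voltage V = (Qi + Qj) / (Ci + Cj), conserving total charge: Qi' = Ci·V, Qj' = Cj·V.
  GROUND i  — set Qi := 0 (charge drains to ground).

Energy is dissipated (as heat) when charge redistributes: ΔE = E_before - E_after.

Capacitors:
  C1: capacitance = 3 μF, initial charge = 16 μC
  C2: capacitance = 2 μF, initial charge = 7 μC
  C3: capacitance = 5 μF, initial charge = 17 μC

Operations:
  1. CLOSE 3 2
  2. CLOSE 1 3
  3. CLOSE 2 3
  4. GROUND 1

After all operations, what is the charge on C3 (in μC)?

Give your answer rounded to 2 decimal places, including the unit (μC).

Answer: 19.69 μC

Derivation:
Initial: C1(3μF, Q=16μC, V=5.33V), C2(2μF, Q=7μC, V=3.50V), C3(5μF, Q=17μC, V=3.40V)
Op 1: CLOSE 3-2: Q_total=24.00, C_total=7.00, V=3.43; Q3=17.14, Q2=6.86; dissipated=0.007
Op 2: CLOSE 1-3: Q_total=33.14, C_total=8.00, V=4.14; Q1=12.43, Q3=20.71; dissipated=3.401
Op 3: CLOSE 2-3: Q_total=27.57, C_total=7.00, V=3.94; Q2=7.88, Q3=19.69; dissipated=0.364
Op 4: GROUND 1: Q1=0; energy lost=25.745
Final charges: Q1=0.00, Q2=7.88, Q3=19.69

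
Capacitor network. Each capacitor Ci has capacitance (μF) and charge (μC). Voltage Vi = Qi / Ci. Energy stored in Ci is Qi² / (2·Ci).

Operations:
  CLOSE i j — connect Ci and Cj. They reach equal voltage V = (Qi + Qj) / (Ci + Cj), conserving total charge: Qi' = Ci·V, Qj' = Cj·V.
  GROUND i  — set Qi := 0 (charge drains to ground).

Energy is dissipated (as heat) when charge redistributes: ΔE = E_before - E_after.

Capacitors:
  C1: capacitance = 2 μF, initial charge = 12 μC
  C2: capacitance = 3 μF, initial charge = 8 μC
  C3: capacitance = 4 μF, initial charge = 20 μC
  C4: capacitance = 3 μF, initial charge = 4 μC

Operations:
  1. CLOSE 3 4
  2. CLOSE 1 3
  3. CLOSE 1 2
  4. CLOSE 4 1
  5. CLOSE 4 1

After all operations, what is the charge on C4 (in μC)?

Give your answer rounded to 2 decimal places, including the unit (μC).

Initial: C1(2μF, Q=12μC, V=6.00V), C2(3μF, Q=8μC, V=2.67V), C3(4μF, Q=20μC, V=5.00V), C4(3μF, Q=4μC, V=1.33V)
Op 1: CLOSE 3-4: Q_total=24.00, C_total=7.00, V=3.43; Q3=13.71, Q4=10.29; dissipated=11.524
Op 2: CLOSE 1-3: Q_total=25.71, C_total=6.00, V=4.29; Q1=8.57, Q3=17.14; dissipated=4.408
Op 3: CLOSE 1-2: Q_total=16.57, C_total=5.00, V=3.31; Q1=6.63, Q2=9.94; dissipated=1.573
Op 4: CLOSE 4-1: Q_total=16.91, C_total=5.00, V=3.38; Q4=10.15, Q1=6.77; dissipated=0.008
Op 5: CLOSE 4-1: Q_total=16.91, C_total=5.00, V=3.38; Q4=10.15, Q1=6.77; dissipated=0.000
Final charges: Q1=6.77, Q2=9.94, Q3=17.14, Q4=10.15

Answer: 10.15 μC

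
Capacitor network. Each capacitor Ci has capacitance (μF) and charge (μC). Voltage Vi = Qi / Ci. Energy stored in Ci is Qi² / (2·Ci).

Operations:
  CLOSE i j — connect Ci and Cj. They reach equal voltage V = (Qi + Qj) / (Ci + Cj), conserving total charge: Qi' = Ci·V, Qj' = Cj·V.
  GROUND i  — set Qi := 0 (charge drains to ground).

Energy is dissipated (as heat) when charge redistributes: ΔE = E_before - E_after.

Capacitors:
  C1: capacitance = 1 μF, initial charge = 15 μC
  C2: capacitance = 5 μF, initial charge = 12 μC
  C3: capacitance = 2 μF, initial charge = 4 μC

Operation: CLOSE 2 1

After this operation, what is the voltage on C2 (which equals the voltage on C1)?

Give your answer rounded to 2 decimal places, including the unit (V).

Initial: C1(1μF, Q=15μC, V=15.00V), C2(5μF, Q=12μC, V=2.40V), C3(2μF, Q=4μC, V=2.00V)
Op 1: CLOSE 2-1: Q_total=27.00, C_total=6.00, V=4.50; Q2=22.50, Q1=4.50; dissipated=66.150

Answer: 4.50 V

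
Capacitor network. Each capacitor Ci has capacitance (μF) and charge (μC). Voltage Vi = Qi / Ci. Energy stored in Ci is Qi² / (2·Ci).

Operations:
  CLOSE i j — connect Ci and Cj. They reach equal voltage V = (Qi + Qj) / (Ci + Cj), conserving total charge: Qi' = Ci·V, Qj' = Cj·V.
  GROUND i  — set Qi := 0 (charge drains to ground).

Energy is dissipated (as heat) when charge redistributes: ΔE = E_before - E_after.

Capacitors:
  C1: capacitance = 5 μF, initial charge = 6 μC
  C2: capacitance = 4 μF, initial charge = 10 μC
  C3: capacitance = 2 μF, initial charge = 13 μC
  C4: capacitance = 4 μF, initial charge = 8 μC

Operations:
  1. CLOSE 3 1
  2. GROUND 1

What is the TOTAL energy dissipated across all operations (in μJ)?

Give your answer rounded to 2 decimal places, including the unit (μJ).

Answer: 38.48 μJ

Derivation:
Initial: C1(5μF, Q=6μC, V=1.20V), C2(4μF, Q=10μC, V=2.50V), C3(2μF, Q=13μC, V=6.50V), C4(4μF, Q=8μC, V=2.00V)
Op 1: CLOSE 3-1: Q_total=19.00, C_total=7.00, V=2.71; Q3=5.43, Q1=13.57; dissipated=20.064
Op 2: GROUND 1: Q1=0; energy lost=18.418
Total dissipated: 38.483 μJ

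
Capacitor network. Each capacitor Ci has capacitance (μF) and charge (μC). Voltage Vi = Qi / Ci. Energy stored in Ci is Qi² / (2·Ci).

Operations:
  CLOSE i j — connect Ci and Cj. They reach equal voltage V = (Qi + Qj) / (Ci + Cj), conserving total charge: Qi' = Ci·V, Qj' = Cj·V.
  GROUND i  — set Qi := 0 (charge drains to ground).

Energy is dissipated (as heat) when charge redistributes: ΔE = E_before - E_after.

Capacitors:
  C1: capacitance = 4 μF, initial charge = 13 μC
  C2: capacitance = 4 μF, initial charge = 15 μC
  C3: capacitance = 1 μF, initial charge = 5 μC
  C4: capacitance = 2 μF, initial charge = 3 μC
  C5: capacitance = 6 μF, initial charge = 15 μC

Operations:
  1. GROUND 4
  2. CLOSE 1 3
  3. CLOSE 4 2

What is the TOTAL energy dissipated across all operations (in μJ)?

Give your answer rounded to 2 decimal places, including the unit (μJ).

Answer: 12.85 μJ

Derivation:
Initial: C1(4μF, Q=13μC, V=3.25V), C2(4μF, Q=15μC, V=3.75V), C3(1μF, Q=5μC, V=5.00V), C4(2μF, Q=3μC, V=1.50V), C5(6μF, Q=15μC, V=2.50V)
Op 1: GROUND 4: Q4=0; energy lost=2.250
Op 2: CLOSE 1-3: Q_total=18.00, C_total=5.00, V=3.60; Q1=14.40, Q3=3.60; dissipated=1.225
Op 3: CLOSE 4-2: Q_total=15.00, C_total=6.00, V=2.50; Q4=5.00, Q2=10.00; dissipated=9.375
Total dissipated: 12.850 μJ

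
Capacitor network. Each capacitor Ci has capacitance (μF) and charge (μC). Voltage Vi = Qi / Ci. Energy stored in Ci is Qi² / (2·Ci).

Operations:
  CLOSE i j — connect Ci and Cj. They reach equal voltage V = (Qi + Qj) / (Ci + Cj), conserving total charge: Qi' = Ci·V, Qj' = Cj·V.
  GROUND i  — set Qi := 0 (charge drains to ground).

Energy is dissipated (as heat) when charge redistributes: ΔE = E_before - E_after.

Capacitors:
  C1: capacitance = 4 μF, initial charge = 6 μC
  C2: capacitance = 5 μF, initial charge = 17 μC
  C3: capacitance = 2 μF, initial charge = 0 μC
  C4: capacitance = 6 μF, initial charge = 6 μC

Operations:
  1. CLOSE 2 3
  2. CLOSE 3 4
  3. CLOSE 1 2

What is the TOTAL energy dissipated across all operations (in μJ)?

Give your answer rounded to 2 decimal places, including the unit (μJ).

Initial: C1(4μF, Q=6μC, V=1.50V), C2(5μF, Q=17μC, V=3.40V), C3(2μF, Q=0μC, V=0.00V), C4(6μF, Q=6μC, V=1.00V)
Op 1: CLOSE 2-3: Q_total=17.00, C_total=7.00, V=2.43; Q2=12.14, Q3=4.86; dissipated=8.257
Op 2: CLOSE 3-4: Q_total=10.86, C_total=8.00, V=1.36; Q3=2.71, Q4=8.14; dissipated=1.531
Op 3: CLOSE 1-2: Q_total=18.14, C_total=9.00, V=2.02; Q1=8.06, Q2=10.08; dissipated=0.958
Total dissipated: 10.746 μJ

Answer: 10.75 μJ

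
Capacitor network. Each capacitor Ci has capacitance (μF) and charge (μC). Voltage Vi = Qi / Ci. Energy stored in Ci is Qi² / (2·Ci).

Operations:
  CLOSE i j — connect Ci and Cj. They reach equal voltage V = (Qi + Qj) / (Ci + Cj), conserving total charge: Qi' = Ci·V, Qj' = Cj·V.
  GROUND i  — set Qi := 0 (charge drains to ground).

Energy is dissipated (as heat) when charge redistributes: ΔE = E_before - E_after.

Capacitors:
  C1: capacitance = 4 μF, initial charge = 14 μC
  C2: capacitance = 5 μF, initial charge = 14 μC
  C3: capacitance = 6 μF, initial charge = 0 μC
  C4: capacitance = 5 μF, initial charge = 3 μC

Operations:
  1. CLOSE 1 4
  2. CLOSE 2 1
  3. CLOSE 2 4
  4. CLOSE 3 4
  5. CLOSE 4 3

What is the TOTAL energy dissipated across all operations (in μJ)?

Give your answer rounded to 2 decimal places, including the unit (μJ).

Initial: C1(4μF, Q=14μC, V=3.50V), C2(5μF, Q=14μC, V=2.80V), C3(6μF, Q=0μC, V=0.00V), C4(5μF, Q=3μC, V=0.60V)
Op 1: CLOSE 1-4: Q_total=17.00, C_total=9.00, V=1.89; Q1=7.56, Q4=9.44; dissipated=9.344
Op 2: CLOSE 2-1: Q_total=21.56, C_total=9.00, V=2.40; Q2=11.98, Q1=9.58; dissipated=0.922
Op 3: CLOSE 2-4: Q_total=21.42, C_total=10.00, V=2.14; Q2=10.71, Q4=10.71; dissipated=0.320
Op 4: CLOSE 3-4: Q_total=10.71, C_total=11.00, V=0.97; Q3=5.84, Q4=4.87; dissipated=6.256
Op 5: CLOSE 4-3: Q_total=10.71, C_total=11.00, V=0.97; Q4=4.87, Q3=5.84; dissipated=0.000
Total dissipated: 16.844 μJ

Answer: 16.84 μJ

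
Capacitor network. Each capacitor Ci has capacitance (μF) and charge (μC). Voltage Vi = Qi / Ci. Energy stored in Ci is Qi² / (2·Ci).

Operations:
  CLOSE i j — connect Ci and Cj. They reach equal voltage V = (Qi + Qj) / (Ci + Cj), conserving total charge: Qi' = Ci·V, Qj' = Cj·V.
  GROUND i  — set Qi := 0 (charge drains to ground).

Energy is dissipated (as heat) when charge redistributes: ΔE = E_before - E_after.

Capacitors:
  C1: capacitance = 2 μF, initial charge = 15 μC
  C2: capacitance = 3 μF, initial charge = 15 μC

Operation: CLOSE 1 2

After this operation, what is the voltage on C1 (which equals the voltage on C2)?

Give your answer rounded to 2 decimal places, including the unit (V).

Initial: C1(2μF, Q=15μC, V=7.50V), C2(3μF, Q=15μC, V=5.00V)
Op 1: CLOSE 1-2: Q_total=30.00, C_total=5.00, V=6.00; Q1=12.00, Q2=18.00; dissipated=3.750

Answer: 6.00 V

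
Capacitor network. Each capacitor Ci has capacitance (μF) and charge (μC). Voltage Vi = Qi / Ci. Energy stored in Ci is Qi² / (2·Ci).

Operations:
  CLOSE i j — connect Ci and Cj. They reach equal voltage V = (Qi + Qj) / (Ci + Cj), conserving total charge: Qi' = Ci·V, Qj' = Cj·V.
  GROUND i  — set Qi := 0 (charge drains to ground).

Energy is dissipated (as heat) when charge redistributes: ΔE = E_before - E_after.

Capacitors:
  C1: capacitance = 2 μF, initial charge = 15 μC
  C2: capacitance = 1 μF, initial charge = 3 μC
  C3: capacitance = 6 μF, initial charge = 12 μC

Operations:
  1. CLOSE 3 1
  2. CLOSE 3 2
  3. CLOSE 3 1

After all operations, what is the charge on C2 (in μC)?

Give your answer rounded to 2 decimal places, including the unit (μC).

Answer: 3.32 μC

Derivation:
Initial: C1(2μF, Q=15μC, V=7.50V), C2(1μF, Q=3μC, V=3.00V), C3(6μF, Q=12μC, V=2.00V)
Op 1: CLOSE 3-1: Q_total=27.00, C_total=8.00, V=3.38; Q3=20.25, Q1=6.75; dissipated=22.688
Op 2: CLOSE 3-2: Q_total=23.25, C_total=7.00, V=3.32; Q3=19.93, Q2=3.32; dissipated=0.060
Op 3: CLOSE 3-1: Q_total=26.68, C_total=8.00, V=3.33; Q3=20.01, Q1=6.67; dissipated=0.002
Final charges: Q1=6.67, Q2=3.32, Q3=20.01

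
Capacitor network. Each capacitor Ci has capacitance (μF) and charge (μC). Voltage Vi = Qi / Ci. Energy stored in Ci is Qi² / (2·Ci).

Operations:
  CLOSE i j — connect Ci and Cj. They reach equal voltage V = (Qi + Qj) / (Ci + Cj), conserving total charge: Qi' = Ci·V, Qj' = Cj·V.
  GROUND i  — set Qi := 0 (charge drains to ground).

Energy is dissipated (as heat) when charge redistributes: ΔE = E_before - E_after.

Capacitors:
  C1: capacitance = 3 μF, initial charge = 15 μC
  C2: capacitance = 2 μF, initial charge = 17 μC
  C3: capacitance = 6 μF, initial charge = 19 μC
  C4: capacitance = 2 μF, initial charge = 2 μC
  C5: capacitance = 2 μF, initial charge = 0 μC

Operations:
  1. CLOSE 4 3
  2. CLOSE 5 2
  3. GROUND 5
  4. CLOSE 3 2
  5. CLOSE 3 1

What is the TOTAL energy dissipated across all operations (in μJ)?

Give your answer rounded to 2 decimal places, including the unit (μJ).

Answer: 63.56 μJ

Derivation:
Initial: C1(3μF, Q=15μC, V=5.00V), C2(2μF, Q=17μC, V=8.50V), C3(6μF, Q=19μC, V=3.17V), C4(2μF, Q=2μC, V=1.00V), C5(2μF, Q=0μC, V=0.00V)
Op 1: CLOSE 4-3: Q_total=21.00, C_total=8.00, V=2.62; Q4=5.25, Q3=15.75; dissipated=3.521
Op 2: CLOSE 5-2: Q_total=17.00, C_total=4.00, V=4.25; Q5=8.50, Q2=8.50; dissipated=36.125
Op 3: GROUND 5: Q5=0; energy lost=18.062
Op 4: CLOSE 3-2: Q_total=24.25, C_total=8.00, V=3.03; Q3=18.19, Q2=6.06; dissipated=1.980
Op 5: CLOSE 3-1: Q_total=33.19, C_total=9.00, V=3.69; Q3=22.12, Q1=11.06; dissipated=3.876
Total dissipated: 63.565 μJ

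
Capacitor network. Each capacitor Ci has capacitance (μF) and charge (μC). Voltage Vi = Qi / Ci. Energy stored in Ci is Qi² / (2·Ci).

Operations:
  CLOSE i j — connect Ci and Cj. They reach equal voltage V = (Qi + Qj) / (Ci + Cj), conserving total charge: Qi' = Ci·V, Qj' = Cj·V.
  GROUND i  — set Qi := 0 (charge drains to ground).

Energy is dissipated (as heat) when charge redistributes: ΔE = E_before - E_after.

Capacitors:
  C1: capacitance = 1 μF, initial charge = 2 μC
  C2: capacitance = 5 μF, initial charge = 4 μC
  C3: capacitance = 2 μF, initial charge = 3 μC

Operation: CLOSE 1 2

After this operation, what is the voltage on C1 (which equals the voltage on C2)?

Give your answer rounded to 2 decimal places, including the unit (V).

Answer: 1.00 V

Derivation:
Initial: C1(1μF, Q=2μC, V=2.00V), C2(5μF, Q=4μC, V=0.80V), C3(2μF, Q=3μC, V=1.50V)
Op 1: CLOSE 1-2: Q_total=6.00, C_total=6.00, V=1.00; Q1=1.00, Q2=5.00; dissipated=0.600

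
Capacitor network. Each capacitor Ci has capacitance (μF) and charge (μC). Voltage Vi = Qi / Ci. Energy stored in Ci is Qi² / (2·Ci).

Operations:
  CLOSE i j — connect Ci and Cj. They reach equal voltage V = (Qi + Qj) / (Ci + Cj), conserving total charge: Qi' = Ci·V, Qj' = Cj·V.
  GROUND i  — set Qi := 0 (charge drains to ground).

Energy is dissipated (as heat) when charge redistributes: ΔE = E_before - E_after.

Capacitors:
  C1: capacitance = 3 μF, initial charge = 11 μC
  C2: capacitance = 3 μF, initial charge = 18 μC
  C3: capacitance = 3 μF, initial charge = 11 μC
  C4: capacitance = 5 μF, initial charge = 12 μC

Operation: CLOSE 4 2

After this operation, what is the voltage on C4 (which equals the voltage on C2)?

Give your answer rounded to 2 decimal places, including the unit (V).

Initial: C1(3μF, Q=11μC, V=3.67V), C2(3μF, Q=18μC, V=6.00V), C3(3μF, Q=11μC, V=3.67V), C4(5μF, Q=12μC, V=2.40V)
Op 1: CLOSE 4-2: Q_total=30.00, C_total=8.00, V=3.75; Q4=18.75, Q2=11.25; dissipated=12.150

Answer: 3.75 V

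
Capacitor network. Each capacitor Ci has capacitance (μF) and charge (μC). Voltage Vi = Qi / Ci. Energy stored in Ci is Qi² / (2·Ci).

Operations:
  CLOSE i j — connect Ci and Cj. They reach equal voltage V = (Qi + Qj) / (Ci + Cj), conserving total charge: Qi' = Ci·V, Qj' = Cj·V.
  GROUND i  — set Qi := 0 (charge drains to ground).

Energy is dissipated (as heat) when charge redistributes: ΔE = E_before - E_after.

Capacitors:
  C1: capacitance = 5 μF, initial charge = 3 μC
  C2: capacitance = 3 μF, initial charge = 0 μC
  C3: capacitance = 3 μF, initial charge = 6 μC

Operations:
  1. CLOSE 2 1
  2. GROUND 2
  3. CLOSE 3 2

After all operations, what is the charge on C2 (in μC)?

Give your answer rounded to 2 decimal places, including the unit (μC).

Initial: C1(5μF, Q=3μC, V=0.60V), C2(3μF, Q=0μC, V=0.00V), C3(3μF, Q=6μC, V=2.00V)
Op 1: CLOSE 2-1: Q_total=3.00, C_total=8.00, V=0.38; Q2=1.12, Q1=1.88; dissipated=0.338
Op 2: GROUND 2: Q2=0; energy lost=0.211
Op 3: CLOSE 3-2: Q_total=6.00, C_total=6.00, V=1.00; Q3=3.00, Q2=3.00; dissipated=3.000
Final charges: Q1=1.88, Q2=3.00, Q3=3.00

Answer: 3.00 μC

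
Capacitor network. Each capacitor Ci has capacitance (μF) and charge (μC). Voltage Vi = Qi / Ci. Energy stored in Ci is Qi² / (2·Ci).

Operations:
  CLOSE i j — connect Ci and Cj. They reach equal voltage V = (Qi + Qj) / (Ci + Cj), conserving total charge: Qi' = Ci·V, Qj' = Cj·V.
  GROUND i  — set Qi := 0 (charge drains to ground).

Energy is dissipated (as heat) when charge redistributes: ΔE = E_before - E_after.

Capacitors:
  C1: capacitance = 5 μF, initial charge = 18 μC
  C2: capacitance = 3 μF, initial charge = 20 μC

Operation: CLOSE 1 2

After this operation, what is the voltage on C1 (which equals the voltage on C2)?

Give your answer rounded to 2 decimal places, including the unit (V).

Answer: 4.75 V

Derivation:
Initial: C1(5μF, Q=18μC, V=3.60V), C2(3μF, Q=20μC, V=6.67V)
Op 1: CLOSE 1-2: Q_total=38.00, C_total=8.00, V=4.75; Q1=23.75, Q2=14.25; dissipated=8.817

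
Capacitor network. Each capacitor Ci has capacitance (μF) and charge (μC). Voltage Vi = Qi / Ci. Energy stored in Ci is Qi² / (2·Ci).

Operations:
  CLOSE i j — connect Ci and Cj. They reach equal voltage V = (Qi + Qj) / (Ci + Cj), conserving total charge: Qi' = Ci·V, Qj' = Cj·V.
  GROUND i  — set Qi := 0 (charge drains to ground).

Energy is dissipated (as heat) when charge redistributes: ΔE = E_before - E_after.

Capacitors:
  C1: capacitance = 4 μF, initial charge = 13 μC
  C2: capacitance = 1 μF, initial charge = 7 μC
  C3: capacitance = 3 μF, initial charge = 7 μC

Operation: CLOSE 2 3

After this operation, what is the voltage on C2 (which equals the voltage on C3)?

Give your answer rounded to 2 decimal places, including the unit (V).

Initial: C1(4μF, Q=13μC, V=3.25V), C2(1μF, Q=7μC, V=7.00V), C3(3μF, Q=7μC, V=2.33V)
Op 1: CLOSE 2-3: Q_total=14.00, C_total=4.00, V=3.50; Q2=3.50, Q3=10.50; dissipated=8.167

Answer: 3.50 V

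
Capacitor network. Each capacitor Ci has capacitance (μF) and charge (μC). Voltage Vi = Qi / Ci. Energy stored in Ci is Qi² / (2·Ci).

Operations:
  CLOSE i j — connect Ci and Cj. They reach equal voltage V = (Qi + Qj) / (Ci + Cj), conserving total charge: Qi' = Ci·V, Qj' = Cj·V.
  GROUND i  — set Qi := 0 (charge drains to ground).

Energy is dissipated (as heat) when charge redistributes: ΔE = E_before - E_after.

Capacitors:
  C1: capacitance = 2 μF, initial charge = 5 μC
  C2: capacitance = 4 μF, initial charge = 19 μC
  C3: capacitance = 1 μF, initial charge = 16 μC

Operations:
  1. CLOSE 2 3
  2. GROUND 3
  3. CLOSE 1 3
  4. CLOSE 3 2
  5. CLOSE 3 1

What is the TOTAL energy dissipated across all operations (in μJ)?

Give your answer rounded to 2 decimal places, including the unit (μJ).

Answer: 94.65 μJ

Derivation:
Initial: C1(2μF, Q=5μC, V=2.50V), C2(4μF, Q=19μC, V=4.75V), C3(1μF, Q=16μC, V=16.00V)
Op 1: CLOSE 2-3: Q_total=35.00, C_total=5.00, V=7.00; Q2=28.00, Q3=7.00; dissipated=50.625
Op 2: GROUND 3: Q3=0; energy lost=24.500
Op 3: CLOSE 1-3: Q_total=5.00, C_total=3.00, V=1.67; Q1=3.33, Q3=1.67; dissipated=2.083
Op 4: CLOSE 3-2: Q_total=29.67, C_total=5.00, V=5.93; Q3=5.93, Q2=23.73; dissipated=11.378
Op 5: CLOSE 3-1: Q_total=9.27, C_total=3.00, V=3.09; Q3=3.09, Q1=6.18; dissipated=6.068
Total dissipated: 94.654 μJ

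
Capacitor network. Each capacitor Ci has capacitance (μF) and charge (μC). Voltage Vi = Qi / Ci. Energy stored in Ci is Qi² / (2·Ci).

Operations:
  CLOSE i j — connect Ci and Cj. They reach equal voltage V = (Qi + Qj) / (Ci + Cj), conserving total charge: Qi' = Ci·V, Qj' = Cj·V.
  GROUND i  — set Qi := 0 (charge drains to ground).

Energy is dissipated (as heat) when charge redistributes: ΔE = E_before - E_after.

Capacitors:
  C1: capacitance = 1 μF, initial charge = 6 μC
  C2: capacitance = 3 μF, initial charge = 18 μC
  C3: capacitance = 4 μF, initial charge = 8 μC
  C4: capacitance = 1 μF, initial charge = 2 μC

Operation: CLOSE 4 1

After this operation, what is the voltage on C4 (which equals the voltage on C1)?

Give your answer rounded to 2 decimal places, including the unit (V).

Initial: C1(1μF, Q=6μC, V=6.00V), C2(3μF, Q=18μC, V=6.00V), C3(4μF, Q=8μC, V=2.00V), C4(1μF, Q=2μC, V=2.00V)
Op 1: CLOSE 4-1: Q_total=8.00, C_total=2.00, V=4.00; Q4=4.00, Q1=4.00; dissipated=4.000

Answer: 4.00 V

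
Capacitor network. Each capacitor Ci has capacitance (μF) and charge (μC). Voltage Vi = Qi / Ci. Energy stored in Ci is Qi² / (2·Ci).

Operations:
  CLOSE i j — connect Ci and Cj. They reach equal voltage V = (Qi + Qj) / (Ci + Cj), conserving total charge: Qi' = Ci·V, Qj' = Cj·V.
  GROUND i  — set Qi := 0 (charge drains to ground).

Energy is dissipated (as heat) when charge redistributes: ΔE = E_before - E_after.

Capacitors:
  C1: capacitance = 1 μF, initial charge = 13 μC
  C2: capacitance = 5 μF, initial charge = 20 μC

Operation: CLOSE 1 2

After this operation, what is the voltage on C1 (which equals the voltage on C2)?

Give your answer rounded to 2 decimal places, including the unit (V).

Initial: C1(1μF, Q=13μC, V=13.00V), C2(5μF, Q=20μC, V=4.00V)
Op 1: CLOSE 1-2: Q_total=33.00, C_total=6.00, V=5.50; Q1=5.50, Q2=27.50; dissipated=33.750

Answer: 5.50 V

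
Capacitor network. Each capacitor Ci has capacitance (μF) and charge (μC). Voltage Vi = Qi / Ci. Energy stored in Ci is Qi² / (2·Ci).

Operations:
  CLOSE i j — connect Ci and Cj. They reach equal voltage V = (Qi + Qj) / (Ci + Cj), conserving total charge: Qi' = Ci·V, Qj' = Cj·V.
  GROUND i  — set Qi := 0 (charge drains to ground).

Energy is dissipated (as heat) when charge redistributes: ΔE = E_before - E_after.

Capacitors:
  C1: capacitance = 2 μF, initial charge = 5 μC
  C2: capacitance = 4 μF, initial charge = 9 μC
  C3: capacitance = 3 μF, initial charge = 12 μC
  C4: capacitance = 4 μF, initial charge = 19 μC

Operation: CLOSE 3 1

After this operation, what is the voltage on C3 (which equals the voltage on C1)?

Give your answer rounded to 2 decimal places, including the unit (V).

Answer: 3.40 V

Derivation:
Initial: C1(2μF, Q=5μC, V=2.50V), C2(4μF, Q=9μC, V=2.25V), C3(3μF, Q=12μC, V=4.00V), C4(4μF, Q=19μC, V=4.75V)
Op 1: CLOSE 3-1: Q_total=17.00, C_total=5.00, V=3.40; Q3=10.20, Q1=6.80; dissipated=1.350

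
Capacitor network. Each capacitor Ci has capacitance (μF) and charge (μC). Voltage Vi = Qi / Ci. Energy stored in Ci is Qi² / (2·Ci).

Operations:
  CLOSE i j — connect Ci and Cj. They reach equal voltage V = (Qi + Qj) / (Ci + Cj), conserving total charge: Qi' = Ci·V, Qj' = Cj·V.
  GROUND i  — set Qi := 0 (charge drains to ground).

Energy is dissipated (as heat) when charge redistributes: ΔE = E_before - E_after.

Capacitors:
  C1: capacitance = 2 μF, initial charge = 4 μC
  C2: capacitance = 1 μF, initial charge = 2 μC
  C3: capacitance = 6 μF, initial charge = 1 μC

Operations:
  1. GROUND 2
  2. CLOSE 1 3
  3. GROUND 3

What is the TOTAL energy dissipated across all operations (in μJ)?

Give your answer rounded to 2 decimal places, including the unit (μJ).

Answer: 5.69 μJ

Derivation:
Initial: C1(2μF, Q=4μC, V=2.00V), C2(1μF, Q=2μC, V=2.00V), C3(6μF, Q=1μC, V=0.17V)
Op 1: GROUND 2: Q2=0; energy lost=2.000
Op 2: CLOSE 1-3: Q_total=5.00, C_total=8.00, V=0.62; Q1=1.25, Q3=3.75; dissipated=2.521
Op 3: GROUND 3: Q3=0; energy lost=1.172
Total dissipated: 5.693 μJ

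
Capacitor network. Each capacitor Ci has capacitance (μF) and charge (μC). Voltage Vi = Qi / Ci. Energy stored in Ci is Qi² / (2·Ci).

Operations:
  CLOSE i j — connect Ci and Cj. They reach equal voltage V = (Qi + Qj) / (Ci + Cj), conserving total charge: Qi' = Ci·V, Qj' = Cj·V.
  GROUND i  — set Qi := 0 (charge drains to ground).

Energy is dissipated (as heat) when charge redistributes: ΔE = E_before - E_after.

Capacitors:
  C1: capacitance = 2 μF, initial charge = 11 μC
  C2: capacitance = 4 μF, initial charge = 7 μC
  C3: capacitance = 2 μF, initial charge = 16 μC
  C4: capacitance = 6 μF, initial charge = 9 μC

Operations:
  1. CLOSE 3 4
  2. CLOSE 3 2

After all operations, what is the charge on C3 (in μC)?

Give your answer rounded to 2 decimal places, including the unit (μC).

Initial: C1(2μF, Q=11μC, V=5.50V), C2(4μF, Q=7μC, V=1.75V), C3(2μF, Q=16μC, V=8.00V), C4(6μF, Q=9μC, V=1.50V)
Op 1: CLOSE 3-4: Q_total=25.00, C_total=8.00, V=3.12; Q3=6.25, Q4=18.75; dissipated=31.688
Op 2: CLOSE 3-2: Q_total=13.25, C_total=6.00, V=2.21; Q3=4.42, Q2=8.83; dissipated=1.260
Final charges: Q1=11.00, Q2=8.83, Q3=4.42, Q4=18.75

Answer: 4.42 μC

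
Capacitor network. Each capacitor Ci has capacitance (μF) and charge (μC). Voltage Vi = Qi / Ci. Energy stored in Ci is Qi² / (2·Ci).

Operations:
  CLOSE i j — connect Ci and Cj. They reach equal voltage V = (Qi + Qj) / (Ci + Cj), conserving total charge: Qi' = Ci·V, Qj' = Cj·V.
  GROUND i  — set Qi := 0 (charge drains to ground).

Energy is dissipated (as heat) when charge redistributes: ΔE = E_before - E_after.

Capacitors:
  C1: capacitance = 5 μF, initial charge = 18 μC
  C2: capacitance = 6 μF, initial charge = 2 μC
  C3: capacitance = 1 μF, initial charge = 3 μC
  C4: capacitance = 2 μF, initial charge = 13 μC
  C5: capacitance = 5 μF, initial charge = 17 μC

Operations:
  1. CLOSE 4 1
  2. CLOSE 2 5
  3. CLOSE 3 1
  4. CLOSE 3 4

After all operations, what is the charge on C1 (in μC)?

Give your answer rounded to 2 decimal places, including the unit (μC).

Initial: C1(5μF, Q=18μC, V=3.60V), C2(6μF, Q=2μC, V=0.33V), C3(1μF, Q=3μC, V=3.00V), C4(2μF, Q=13μC, V=6.50V), C5(5μF, Q=17μC, V=3.40V)
Op 1: CLOSE 4-1: Q_total=31.00, C_total=7.00, V=4.43; Q4=8.86, Q1=22.14; dissipated=6.007
Op 2: CLOSE 2-5: Q_total=19.00, C_total=11.00, V=1.73; Q2=10.36, Q5=8.64; dissipated=12.824
Op 3: CLOSE 3-1: Q_total=25.14, C_total=6.00, V=4.19; Q3=4.19, Q1=20.95; dissipated=0.850
Op 4: CLOSE 3-4: Q_total=13.05, C_total=3.00, V=4.35; Q3=4.35, Q4=8.70; dissipated=0.019
Final charges: Q1=20.95, Q2=10.36, Q3=4.35, Q4=8.70, Q5=8.64

Answer: 20.95 μC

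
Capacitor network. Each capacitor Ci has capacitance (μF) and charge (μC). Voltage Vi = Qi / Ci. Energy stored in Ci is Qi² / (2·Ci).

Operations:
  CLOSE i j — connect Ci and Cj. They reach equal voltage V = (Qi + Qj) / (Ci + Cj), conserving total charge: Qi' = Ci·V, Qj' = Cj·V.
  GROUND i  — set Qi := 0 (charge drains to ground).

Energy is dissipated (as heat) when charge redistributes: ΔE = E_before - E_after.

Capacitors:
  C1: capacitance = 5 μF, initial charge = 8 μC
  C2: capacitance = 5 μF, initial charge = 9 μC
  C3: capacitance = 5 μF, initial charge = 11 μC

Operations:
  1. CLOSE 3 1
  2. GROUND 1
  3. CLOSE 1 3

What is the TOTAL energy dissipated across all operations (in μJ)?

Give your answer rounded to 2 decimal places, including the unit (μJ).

Initial: C1(5μF, Q=8μC, V=1.60V), C2(5μF, Q=9μC, V=1.80V), C3(5μF, Q=11μC, V=2.20V)
Op 1: CLOSE 3-1: Q_total=19.00, C_total=10.00, V=1.90; Q3=9.50, Q1=9.50; dissipated=0.450
Op 2: GROUND 1: Q1=0; energy lost=9.025
Op 3: CLOSE 1-3: Q_total=9.50, C_total=10.00, V=0.95; Q1=4.75, Q3=4.75; dissipated=4.513
Total dissipated: 13.988 μJ

Answer: 13.99 μJ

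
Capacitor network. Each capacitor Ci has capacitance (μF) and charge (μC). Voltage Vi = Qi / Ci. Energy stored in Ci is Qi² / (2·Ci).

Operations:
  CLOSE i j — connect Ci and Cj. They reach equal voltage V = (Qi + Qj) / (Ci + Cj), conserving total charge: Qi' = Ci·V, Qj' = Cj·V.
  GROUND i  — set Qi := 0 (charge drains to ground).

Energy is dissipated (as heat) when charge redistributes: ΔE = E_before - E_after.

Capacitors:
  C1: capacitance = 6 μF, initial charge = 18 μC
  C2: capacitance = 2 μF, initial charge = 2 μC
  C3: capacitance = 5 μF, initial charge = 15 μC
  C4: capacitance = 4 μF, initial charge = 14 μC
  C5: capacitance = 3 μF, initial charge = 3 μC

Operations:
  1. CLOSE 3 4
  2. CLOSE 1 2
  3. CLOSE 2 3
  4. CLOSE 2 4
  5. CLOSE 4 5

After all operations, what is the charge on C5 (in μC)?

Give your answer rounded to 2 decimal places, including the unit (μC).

Initial: C1(6μF, Q=18μC, V=3.00V), C2(2μF, Q=2μC, V=1.00V), C3(5μF, Q=15μC, V=3.00V), C4(4μF, Q=14μC, V=3.50V), C5(3μF, Q=3μC, V=1.00V)
Op 1: CLOSE 3-4: Q_total=29.00, C_total=9.00, V=3.22; Q3=16.11, Q4=12.89; dissipated=0.278
Op 2: CLOSE 1-2: Q_total=20.00, C_total=8.00, V=2.50; Q1=15.00, Q2=5.00; dissipated=3.000
Op 3: CLOSE 2-3: Q_total=21.11, C_total=7.00, V=3.02; Q2=6.03, Q3=15.08; dissipated=0.373
Op 4: CLOSE 2-4: Q_total=18.92, C_total=6.00, V=3.15; Q2=6.31, Q4=12.61; dissipated=0.028
Op 5: CLOSE 4-5: Q_total=15.61, C_total=7.00, V=2.23; Q4=8.92, Q5=6.69; dissipated=3.975
Final charges: Q1=15.00, Q2=6.31, Q3=15.08, Q4=8.92, Q5=6.69

Answer: 6.69 μC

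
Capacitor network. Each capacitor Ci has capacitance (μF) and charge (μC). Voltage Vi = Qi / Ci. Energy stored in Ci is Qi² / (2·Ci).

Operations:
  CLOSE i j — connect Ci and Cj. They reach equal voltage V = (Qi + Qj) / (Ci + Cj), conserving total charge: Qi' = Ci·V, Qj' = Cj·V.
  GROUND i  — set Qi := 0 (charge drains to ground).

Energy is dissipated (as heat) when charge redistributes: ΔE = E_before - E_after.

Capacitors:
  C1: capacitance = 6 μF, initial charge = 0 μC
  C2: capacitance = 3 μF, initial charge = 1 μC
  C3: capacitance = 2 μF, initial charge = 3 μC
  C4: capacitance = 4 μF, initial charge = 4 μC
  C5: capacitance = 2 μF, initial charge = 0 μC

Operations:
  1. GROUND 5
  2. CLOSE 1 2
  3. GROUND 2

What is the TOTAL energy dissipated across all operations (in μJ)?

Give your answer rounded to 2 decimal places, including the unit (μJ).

Answer: 0.13 μJ

Derivation:
Initial: C1(6μF, Q=0μC, V=0.00V), C2(3μF, Q=1μC, V=0.33V), C3(2μF, Q=3μC, V=1.50V), C4(4μF, Q=4μC, V=1.00V), C5(2μF, Q=0μC, V=0.00V)
Op 1: GROUND 5: Q5=0; energy lost=0.000
Op 2: CLOSE 1-2: Q_total=1.00, C_total=9.00, V=0.11; Q1=0.67, Q2=0.33; dissipated=0.111
Op 3: GROUND 2: Q2=0; energy lost=0.019
Total dissipated: 0.130 μJ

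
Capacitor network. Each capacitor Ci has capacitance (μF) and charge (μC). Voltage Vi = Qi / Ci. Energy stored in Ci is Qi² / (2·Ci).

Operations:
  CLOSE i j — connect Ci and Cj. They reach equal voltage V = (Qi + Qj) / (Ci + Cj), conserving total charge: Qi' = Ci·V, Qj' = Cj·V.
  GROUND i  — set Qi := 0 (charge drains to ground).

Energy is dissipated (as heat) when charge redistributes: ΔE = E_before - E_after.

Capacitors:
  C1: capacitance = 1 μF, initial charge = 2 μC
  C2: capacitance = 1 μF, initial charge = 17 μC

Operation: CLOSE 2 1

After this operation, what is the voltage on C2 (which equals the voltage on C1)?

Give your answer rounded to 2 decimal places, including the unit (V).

Initial: C1(1μF, Q=2μC, V=2.00V), C2(1μF, Q=17μC, V=17.00V)
Op 1: CLOSE 2-1: Q_total=19.00, C_total=2.00, V=9.50; Q2=9.50, Q1=9.50; dissipated=56.250

Answer: 9.50 V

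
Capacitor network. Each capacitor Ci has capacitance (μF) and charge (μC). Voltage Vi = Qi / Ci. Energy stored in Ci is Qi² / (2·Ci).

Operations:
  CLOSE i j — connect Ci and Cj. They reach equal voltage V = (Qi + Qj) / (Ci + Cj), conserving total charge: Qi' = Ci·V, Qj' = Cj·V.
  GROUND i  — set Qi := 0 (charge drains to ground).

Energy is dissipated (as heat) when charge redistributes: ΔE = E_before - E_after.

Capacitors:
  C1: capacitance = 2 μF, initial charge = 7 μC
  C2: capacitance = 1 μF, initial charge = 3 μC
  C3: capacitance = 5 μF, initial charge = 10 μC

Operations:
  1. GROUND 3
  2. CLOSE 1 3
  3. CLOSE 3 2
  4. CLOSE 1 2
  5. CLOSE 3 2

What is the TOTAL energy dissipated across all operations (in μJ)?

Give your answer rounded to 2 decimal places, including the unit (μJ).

Answer: 20.47 μJ

Derivation:
Initial: C1(2μF, Q=7μC, V=3.50V), C2(1μF, Q=3μC, V=3.00V), C3(5μF, Q=10μC, V=2.00V)
Op 1: GROUND 3: Q3=0; energy lost=10.000
Op 2: CLOSE 1-3: Q_total=7.00, C_total=7.00, V=1.00; Q1=2.00, Q3=5.00; dissipated=8.750
Op 3: CLOSE 3-2: Q_total=8.00, C_total=6.00, V=1.33; Q3=6.67, Q2=1.33; dissipated=1.667
Op 4: CLOSE 1-2: Q_total=3.33, C_total=3.00, V=1.11; Q1=2.22, Q2=1.11; dissipated=0.037
Op 5: CLOSE 3-2: Q_total=7.78, C_total=6.00, V=1.30; Q3=6.48, Q2=1.30; dissipated=0.021
Total dissipated: 20.474 μJ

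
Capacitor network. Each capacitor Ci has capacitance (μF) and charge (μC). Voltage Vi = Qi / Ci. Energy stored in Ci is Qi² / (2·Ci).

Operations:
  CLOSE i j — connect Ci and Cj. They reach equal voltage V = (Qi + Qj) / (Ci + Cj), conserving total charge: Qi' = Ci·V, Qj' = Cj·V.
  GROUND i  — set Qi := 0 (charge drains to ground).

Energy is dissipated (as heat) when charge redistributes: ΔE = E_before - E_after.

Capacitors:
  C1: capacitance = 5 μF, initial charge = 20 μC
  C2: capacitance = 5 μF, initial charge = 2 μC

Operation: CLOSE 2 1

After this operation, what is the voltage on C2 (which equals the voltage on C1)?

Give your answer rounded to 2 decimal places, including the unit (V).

Initial: C1(5μF, Q=20μC, V=4.00V), C2(5μF, Q=2μC, V=0.40V)
Op 1: CLOSE 2-1: Q_total=22.00, C_total=10.00, V=2.20; Q2=11.00, Q1=11.00; dissipated=16.200

Answer: 2.20 V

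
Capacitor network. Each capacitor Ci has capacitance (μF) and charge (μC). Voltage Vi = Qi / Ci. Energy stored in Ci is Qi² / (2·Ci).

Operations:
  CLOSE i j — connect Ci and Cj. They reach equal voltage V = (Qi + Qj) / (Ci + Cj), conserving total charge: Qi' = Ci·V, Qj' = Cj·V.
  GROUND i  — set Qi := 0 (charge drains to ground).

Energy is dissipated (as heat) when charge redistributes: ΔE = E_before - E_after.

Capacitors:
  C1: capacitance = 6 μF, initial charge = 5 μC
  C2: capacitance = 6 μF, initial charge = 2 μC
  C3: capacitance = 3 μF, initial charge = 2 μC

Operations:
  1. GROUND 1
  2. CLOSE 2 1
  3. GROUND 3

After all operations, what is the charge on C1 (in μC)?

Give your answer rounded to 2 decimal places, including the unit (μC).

Answer: 1.00 μC

Derivation:
Initial: C1(6μF, Q=5μC, V=0.83V), C2(6μF, Q=2μC, V=0.33V), C3(3μF, Q=2μC, V=0.67V)
Op 1: GROUND 1: Q1=0; energy lost=2.083
Op 2: CLOSE 2-1: Q_total=2.00, C_total=12.00, V=0.17; Q2=1.00, Q1=1.00; dissipated=0.167
Op 3: GROUND 3: Q3=0; energy lost=0.667
Final charges: Q1=1.00, Q2=1.00, Q3=0.00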